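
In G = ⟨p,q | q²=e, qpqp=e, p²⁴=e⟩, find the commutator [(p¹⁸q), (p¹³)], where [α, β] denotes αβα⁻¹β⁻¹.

[(p¹⁸q), (p¹³)] = (p¹⁸q)·(p¹³)·(p¹⁸q)⁻¹·(p¹³)⁻¹.
  (p¹⁸q) · (p¹³) = p⁵q
  (p⁵q) · (p¹⁸q) = p¹¹
  (p¹¹) · (p¹¹) = p²²

Answer: p²²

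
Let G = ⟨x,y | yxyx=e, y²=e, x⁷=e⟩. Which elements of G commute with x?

⟨x⟩ ⊆ C_G(x) since powers of x commute with x; so |C_G(x)| ≥ |⟨x⟩| = 7.
By orbit–stabilizer, |C_G(x)| = |G| / |conj. class of x| = 14 / 2 = 7.
The 7 elements commuting with x are {e, x, x², x³, x⁴, x⁵, x⁶}.

Answer: {e, x, x², x³, x⁴, x⁵, x⁶}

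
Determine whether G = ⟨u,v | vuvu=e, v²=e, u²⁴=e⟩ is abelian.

u·v = uv but v·u = u²³v, so u·v ≠ v·u and G is not abelian.

Answer: No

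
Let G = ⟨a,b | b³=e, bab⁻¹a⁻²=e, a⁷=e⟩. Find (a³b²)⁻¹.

The order of (a³b²) is 3 (smallest k with (a³b²)ᵏ = e), so (a³b²)⁻¹ = (a³b²)² = ab.
Check: (a³b²) · (ab) → (a³b²) · a = b²;   (b²) · b = e, giving e as required.

Answer: ab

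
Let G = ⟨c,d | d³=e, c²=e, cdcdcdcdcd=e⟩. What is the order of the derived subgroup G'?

G' = [G, G] is generated by all commutators. The generator-pair commutators are: [c, d] = cdcd².
The subgroup they normally generate is {e, c, d, d², cd, cdc, cdcd, cdcdc, d²cd²c, d²cd², d²c, cd², dc, dcd, dcdc, cd²cd²c, cd²cd², cd²c, d²cd, d²cdc, d²cdcd, dcd²cd², dcd²c, dcd², cdcd², cd²cd, cd²cdc, cd²cdcd, cdcd²cd², cdcd²c, d²cd²cd, cdcd²cd, cdcd²cdc, cdcd²cdcd, d²cd²cdcd², d²cd²cdc, d²cd²cdcd, d²cdcd²cd², d²cdcd²c, d²cdcd², dcdcd², dcd²cd, dcd²cdc, dcd²cdcd, dcdcd²cd², dcdcd²c, dcdcd²cd, cd²cdcd²cd², cd²cdcd²c, cd²cdcd², d²cdcd²cd, d²cdcd²cdc, dcd²cdcd²c, dcd²cdcd², cd²cdcd²cd, cd²cdcd²cdc, cdcd²cdcd²c, cdcd²cdcd², cdcd²cdcd²cd, dcd²cdcd²cd}, of order 60.
Check: |G/G'| = 60/60 = 1 is the order of the abelianisation.

Answer: 60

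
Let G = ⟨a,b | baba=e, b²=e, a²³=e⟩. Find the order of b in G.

Compute successive powers until reaching e:
  b¹ = b, b² = e.
The smallest positive k with bᵏ = e is 2.

Answer: 2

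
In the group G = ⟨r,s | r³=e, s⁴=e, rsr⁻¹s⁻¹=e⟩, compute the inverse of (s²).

The order of (s²) is 2 (smallest k with (s²)ᵏ = e), so (s²)⁻¹ = (s²)¹ = s².
Check: (s²) · (s²) → (s²) · s² = e, giving e as required.

Answer: s²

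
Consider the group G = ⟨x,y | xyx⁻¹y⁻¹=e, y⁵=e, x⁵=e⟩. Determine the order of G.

Enumerate words in the generators, reducing via the relations: the distinct elements are
  {e, x, y, xy, x², x³, x⁴, y², y³, y⁴, xy², xy³, xy⁴, x²y, x³y, x⁴y, x²y², x²y³, x²y⁴, x³y², x³y³, x³y⁴, x⁴y², x⁴y³, x⁴y⁴}.
No further products give new elements, so |G| = 25.

Answer: 25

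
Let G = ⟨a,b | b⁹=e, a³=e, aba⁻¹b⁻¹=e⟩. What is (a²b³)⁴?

Compute successive powers of (a²b³), reducing at each step:
  (a²b³)²: (a²b³) · a² = ab³;   (ab³) · b³ = ab⁶
  (a²b³)³: (ab⁶) · a² = b⁶;   (b⁶) · b³ = e
  (a²b³)⁴: e · a² = a²;   (a²) · b³ = a²b³

Answer: a²b³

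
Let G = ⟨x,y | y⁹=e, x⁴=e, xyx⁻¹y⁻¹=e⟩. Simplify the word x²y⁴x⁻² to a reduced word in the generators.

Multiply left to right, reducing at each step:
  (x²) · y⁴ = x²y⁴
  (x²y⁴) · x⁻² = y⁴

Answer: y⁴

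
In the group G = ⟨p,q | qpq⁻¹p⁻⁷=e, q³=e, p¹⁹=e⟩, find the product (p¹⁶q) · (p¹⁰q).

Compute (p¹⁶q) · (p¹⁰q) by multiplying left to right and reducing via the relations at each step:
  (p¹⁶q) · p¹⁰ = p¹⁰q
  (p¹⁰q) · q = p¹⁰q²

Answer: p¹⁰q²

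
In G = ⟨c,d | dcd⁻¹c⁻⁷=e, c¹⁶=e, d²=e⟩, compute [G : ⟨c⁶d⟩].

First find ord(c⁶d) by computing successive powers:
  (c⁶d)¹ = c⁶d, (c⁶d)² = e.
So |⟨c⁶d⟩| = ord(c⁶d) = 2. With |G| = 32, by Lagrange [G : ⟨c⁶d⟩] = 32/2 = 16.

Answer: 16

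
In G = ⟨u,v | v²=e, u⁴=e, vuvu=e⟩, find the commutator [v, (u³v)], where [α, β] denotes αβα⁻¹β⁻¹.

[v, (u³v)] = v·(u³v)·v⁻¹·(u³v)⁻¹.
  v · (u³v) = u
  u · v = uv
  (uv) · (u³v) = u²

Answer: u²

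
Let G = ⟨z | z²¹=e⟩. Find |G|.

G is generated by a single element, so G is cyclic. The relator gives z²¹ = e and no smaller power is forced to be e, so the 21 powers {e, z, z², z³, z⁴, z⁵, z⁶, z⁷, z⁸, z⁹, z²⁰, z¹², z¹³, z¹¹, z¹⁰, z¹⁴, z¹⁵, z¹⁶, z¹⁷, z¹⁸, z¹⁹} are distinct. Hence |G| = 21.

Answer: 21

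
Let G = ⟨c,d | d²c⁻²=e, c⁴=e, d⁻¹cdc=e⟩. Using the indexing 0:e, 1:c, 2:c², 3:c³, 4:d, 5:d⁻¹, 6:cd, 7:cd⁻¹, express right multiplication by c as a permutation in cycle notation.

(0 1 2 3)(4 7 5 6)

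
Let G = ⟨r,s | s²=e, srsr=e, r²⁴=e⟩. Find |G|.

Enumerate words in the generators, reducing via the relations: the distinct elements are
  {e, r, s, rs, r², r³, r⁴, r⁵, r⁶, r⁷, r⁸, r⁹, r²s, r²², r²³, r²¹, r²⁰, r³s, r¹², r¹³, r¹¹, r¹⁰, r¹⁴, r¹⁵, r¹⁶, r¹⁷, r¹⁸, r¹⁹, r⁴s, r⁵s, r⁶s, r⁷s, r⁸s, r⁹s, r²²s, r²³s, r²¹s, r²⁰s, r¹²s, r¹³s, r¹¹s, r¹⁰s, r¹⁴s, r¹⁵s, r¹⁶s, r¹⁷s, r¹⁸s, r¹⁹s}.
No further products give new elements, so |G| = 48.

Answer: 48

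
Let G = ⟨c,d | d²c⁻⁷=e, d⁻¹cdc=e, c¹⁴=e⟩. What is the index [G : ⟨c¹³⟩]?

First find ord(c¹³) by computing successive powers:
  (c¹³)¹ = c¹³, (c¹³)² = c¹², (c¹³)³ = c¹¹, (c¹³)⁴ = c¹⁰, (c¹³)⁵ = c⁹, (c¹³)⁶ = c⁸, (c¹³)⁷ = c⁷, (c¹³)⁸ = c⁶, (c¹³)⁹ = c⁵, (c¹³)¹⁰ = c⁴, (c¹³)¹¹ = c³, (c¹³)¹² = c², (c¹³)¹³ = c, (c¹³)¹⁴ = e.
So |⟨c¹³⟩| = ord(c¹³) = 14. With |G| = 28, by Lagrange [G : ⟨c¹³⟩] = 28/14 = 2.

Answer: 2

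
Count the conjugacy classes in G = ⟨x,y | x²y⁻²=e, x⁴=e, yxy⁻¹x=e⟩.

The conjugacy classes (representative and size) are:
  [e] (size 1), [x³] (size 2), [x²] (size 1), [y⁻¹] (size 2), [xy] (size 2).
Class equation: 1 + 2 + 1 + 2 + 2 = 8 = |G|. So G has 5 conjugacy classes.

Answer: 5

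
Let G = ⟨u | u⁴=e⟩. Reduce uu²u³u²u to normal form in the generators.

Multiply left to right, reducing at each step:
  u · u² = u³
  (u³) · u³ = u²
  (u²) · u² = e
  e · u = u

Answer: u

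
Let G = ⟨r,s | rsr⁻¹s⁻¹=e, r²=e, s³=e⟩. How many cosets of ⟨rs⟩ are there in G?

First find ord(rs) by computing successive powers:
  (rs)¹ = rs, (rs)² = s², (rs)³ = r, (rs)⁴ = s, (rs)⁵ = rs², (rs)⁶ = e.
So |⟨rs⟩| = ord(rs) = 6. With |G| = 6, by Lagrange [G : ⟨rs⟩] = 6/6 = 1.

Answer: 1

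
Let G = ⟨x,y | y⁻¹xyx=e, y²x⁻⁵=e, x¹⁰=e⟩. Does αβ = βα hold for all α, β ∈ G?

x·y = xy but y·x = x⁴y⁻¹, so x·y ≠ y·x and G is not abelian.

Answer: No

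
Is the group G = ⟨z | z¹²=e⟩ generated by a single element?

|G| = 12. The element z has order 12 (its powers give 12 distinct elements), so ⟨z⟩ = G and G is cyclic.

Answer: Yes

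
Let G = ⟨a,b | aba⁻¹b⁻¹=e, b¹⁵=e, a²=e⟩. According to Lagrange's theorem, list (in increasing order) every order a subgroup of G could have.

|G| = 30 = 2 · 3 · 5. By Lagrange's theorem the order of any subgroup divides 30; the divisors of 30 are 1, 2, 3, 5, 6, 10, 15, 30.

Answer: 1, 2, 3, 5, 6, 10, 15, 30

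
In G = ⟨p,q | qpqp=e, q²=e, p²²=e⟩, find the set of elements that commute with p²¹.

⟨p²¹⟩ ⊆ C_G(p²¹) since powers of p²¹ commute with p²¹; so |C_G(p²¹)| ≥ |⟨p²¹⟩| = 22.
By orbit–stabilizer, |C_G(p²¹)| = |G| / |conj. class of p²¹| = 44 / 2 = 22.
The 22 elements commuting with p²¹ are {e, p, p², p³, p⁴, p⁵, p⁶, p⁷, p⁸, p⁹, p¹⁰, p¹¹, p¹², p¹³, p¹⁴, p¹⁵, p¹⁶, p¹⁷, p¹⁸, p¹⁹, p²⁰, p²¹}.

Answer: {e, p, p², p³, p⁴, p⁵, p⁶, p⁷, p⁸, p⁹, p¹⁰, p¹¹, p¹², p¹³, p¹⁴, p¹⁵, p¹⁶, p¹⁷, p¹⁸, p¹⁹, p²⁰, p²¹}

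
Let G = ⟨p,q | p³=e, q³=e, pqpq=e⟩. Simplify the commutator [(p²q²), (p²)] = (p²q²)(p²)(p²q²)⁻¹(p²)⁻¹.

[(p²q²), (p²)] = (p²q²)·(p²)·(p²q²)⁻¹·(p²)⁻¹.
  (p²q²) · (p²) = q
  q · (p²q²) = q²p
  (q²p) · p = pq

Answer: pq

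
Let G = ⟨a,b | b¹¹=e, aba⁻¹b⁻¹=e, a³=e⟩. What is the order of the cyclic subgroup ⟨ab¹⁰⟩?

|⟨ab¹⁰⟩| equals the order of ab¹⁰. Compute successive powers until reaching e:
  (ab¹⁰)¹ = ab¹⁰, (ab¹⁰)² = a²b⁹, (ab¹⁰)³ = b⁸, (ab¹⁰)⁴ = ab⁷, (ab¹⁰)⁵ = a²b⁶, (ab¹⁰)⁶ = b⁵, (ab¹⁰)⁷ = ab⁴, (ab¹⁰)⁸ = a²b³, (ab¹⁰)⁹ = b², (ab¹⁰)¹⁰ = ab, (ab¹⁰)¹¹ = a², (ab¹⁰)¹² = b¹⁰, (ab¹⁰)¹³ = ab⁹, (ab¹⁰)¹⁴ = a²b⁸, (ab¹⁰)¹⁵ = b⁷, (ab¹⁰)¹⁶ = ab⁶, (ab¹⁰)¹⁷ = a²b⁵, (ab¹⁰)¹⁸ = b⁴, (ab¹⁰)¹⁹ = ab³, (ab¹⁰)²⁰ = a²b², (ab¹⁰)²¹ = b, (ab¹⁰)²² = a, (ab¹⁰)²³ = a²b¹⁰, (ab¹⁰)²⁴ = b⁹, (ab¹⁰)²⁵ = ab⁸, (ab¹⁰)²⁶ = a²b⁷, (ab¹⁰)²⁷ = b⁶, (ab¹⁰)²⁸ = ab⁵, (ab¹⁰)²⁹ = a²b⁴, (ab¹⁰)³⁰ = b³, (ab¹⁰)³¹ = ab², (ab¹⁰)³² = a²b, (ab¹⁰)³³ = e.
The smallest positive k with (ab¹⁰)ᵏ = e is 33, so |⟨ab¹⁰⟩| = 33.

Answer: 33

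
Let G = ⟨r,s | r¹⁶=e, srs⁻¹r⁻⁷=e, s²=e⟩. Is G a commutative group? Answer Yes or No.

r·s = rs but s·r = r⁷s, so r·s ≠ s·r and G is not abelian.

Answer: No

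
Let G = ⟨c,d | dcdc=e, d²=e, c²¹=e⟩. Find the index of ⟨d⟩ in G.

First find ord(d) by computing successive powers:
  d¹ = d, d² = e.
So |⟨d⟩| = ord(d) = 2. With |G| = 42, by Lagrange [G : ⟨d⟩] = 42/2 = 21.

Answer: 21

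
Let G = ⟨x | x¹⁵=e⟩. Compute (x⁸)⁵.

Compute successive powers of (x⁸), reducing at each step:
  (x⁸)²: (x⁸) · x⁸ = x
  (x⁸)³: x · x⁸ = x⁹
  (x⁸)⁴: (x⁹) · x⁸ = x²
  (x⁸)⁵: (x²) · x⁸ = x¹⁰

Answer: x¹⁰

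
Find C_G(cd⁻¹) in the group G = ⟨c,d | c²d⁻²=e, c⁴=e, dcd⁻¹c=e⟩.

⟨cd⁻¹⟩ ⊆ C_G(cd⁻¹) since powers of cd⁻¹ commute with cd⁻¹; so |C_G(cd⁻¹)| ≥ |⟨cd⁻¹⟩| = 4.
By orbit–stabilizer, |C_G(cd⁻¹)| = |G| / |conj. class of cd⁻¹| = 8 / 2 = 4.
The 4 elements commuting with cd⁻¹ are {e, c², cd⁻¹, cd}.

Answer: {e, c², cd⁻¹, cd}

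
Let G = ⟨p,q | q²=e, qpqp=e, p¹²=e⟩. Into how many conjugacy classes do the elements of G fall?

The conjugacy classes (representative and size) are:
  [e] (size 1), [p¹¹] (size 2), [p²] (size 2), [p⁹] (size 2), [p⁴] (size 2), [p⁵] (size 2), [p⁶] (size 1), [q] (size 6), [pq] (size 6).
Class equation: 1 + 2 + 2 + 2 + 2 + 2 + 1 + 6 + 6 = 24 = |G|. So G has 9 conjugacy classes.

Answer: 9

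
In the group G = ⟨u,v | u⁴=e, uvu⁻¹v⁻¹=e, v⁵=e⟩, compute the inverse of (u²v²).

The order of (u²v²) is 10 (smallest k with (u²v²)ᵏ = e), so (u²v²)⁻¹ = (u²v²)⁹ = u²v³.
Check: (u²v²) · (u²v³) → (u²v²) · u² = v²;   (v²) · v³ = e, giving e as required.

Answer: u²v³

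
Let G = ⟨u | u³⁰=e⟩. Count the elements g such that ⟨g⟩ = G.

G is cyclic of order 30. An element generates G iff its order is 30, and a cyclic group of order 30 has exactly φ(30) = 8 such elements.

Answer: 8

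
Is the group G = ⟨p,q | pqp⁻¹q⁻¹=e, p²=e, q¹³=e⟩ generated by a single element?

|G| = 26. The element pq has order 26 (its powers give 26 distinct elements), so ⟨pq⟩ = G and G is cyclic.

Answer: Yes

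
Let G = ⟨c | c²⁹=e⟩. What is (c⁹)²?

Compute successive powers of (c⁹), reducing at each step:
  (c⁹)²: (c⁹) · c⁹ = c¹⁸

Answer: c¹⁸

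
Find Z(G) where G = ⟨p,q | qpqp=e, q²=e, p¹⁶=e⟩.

An element z ∈ Z(G) iff z commutes with every generator.
For example p⁸ is central: (p⁸)·p = p⁹ = p·(p⁸); (p⁸)·q = p⁸q = q·(p⁸).
Whereas p ∉ Z(G) since p·q = pq ≠ p¹⁵q = q·p.
Checking each of the 32 elements this way gives Z(G) = {e, p⁸}, of order 2.

Answer: {e, p⁸}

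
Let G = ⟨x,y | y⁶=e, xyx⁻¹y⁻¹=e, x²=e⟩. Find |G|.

Enumerate words in the generators, reducing via the relations: the distinct elements are
  {e, x, y, xy, y², y³, y⁴, y⁵, xy², xy³, xy⁴, xy⁵}.
No further products give new elements, so |G| = 12.

Answer: 12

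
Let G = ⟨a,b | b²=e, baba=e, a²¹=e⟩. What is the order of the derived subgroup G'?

G' = [G, G] is generated by all commutators. The generator-pair commutators are: [a, b] = a².
The subgroup they normally generate is {e, a, a², a³, a⁴, a⁵, a⁶, a⁷, a⁸, a⁹, a¹⁰, a¹¹, a¹², a¹³, a¹⁴, a¹⁵, a¹⁶, a¹⁷, a¹⁸, a¹⁹, a²⁰}, of order 21.
Check: |G/G'| = 42/21 = 2 is the order of the abelianisation.

Answer: 21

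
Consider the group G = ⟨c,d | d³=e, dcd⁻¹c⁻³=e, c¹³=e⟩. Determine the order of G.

Enumerate words in the generators, reducing via the relations: the distinct elements are
  {c, d, e, cd, c², c³, c⁴, c⁵, c⁶, c⁷, c⁸, c⁹, d², cd², c²d, c³d, c¹², c¹¹, c¹⁰, c⁴d, c⁵d, c⁶d, c⁷d, c⁸d, c⁹d, c²d², c³d², c¹²d, c¹¹d, c¹⁰d, c⁴d², c⁵d², c⁶d², c⁷d², c⁸d², c⁹d², c¹²d², c¹¹d², c¹⁰d²}.
No further products give new elements, so |G| = 39.

Answer: 39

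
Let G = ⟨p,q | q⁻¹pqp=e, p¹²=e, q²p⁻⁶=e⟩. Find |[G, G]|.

G' = [G, G] is generated by all commutators. The generator-pair commutators are: [p, q] = p².
The subgroup they normally generate is {e, p², p⁴, p⁶, p⁸, p¹⁰}, of order 6.
Check: |G/G'| = 24/6 = 4 is the order of the abelianisation.

Answer: 6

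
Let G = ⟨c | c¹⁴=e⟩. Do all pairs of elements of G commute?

G has a single generator, so G is cyclic and hence abelian.

Answer: Yes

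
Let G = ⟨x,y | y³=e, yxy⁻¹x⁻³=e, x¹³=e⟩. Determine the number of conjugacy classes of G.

The conjugacy classes (representative and size) are:
  [e] (size 1), [x] (size 3), [x⁵] (size 3), [x¹⁰] (size 3), [x⁸] (size 3), [x¹⁰y] (size 13), [x⁷y²] (size 13).
Class equation: 1 + 3 + 3 + 3 + 3 + 13 + 13 = 39 = |G|. So G has 7 conjugacy classes.

Answer: 7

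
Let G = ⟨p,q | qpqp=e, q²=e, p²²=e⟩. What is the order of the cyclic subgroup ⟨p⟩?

|⟨p⟩| equals the order of p. Compute successive powers until reaching e:
  p¹ = p, p² = p², p³ = p³, p⁴ = p⁴, p⁵ = p⁵, p⁶ = p⁶, p⁷ = p⁷, p⁸ = p⁸, p⁹ = p⁹, p¹⁰ = p¹⁰, p¹¹ = p¹¹, p¹² = p¹², p¹³ = p¹³, p¹⁴ = p¹⁴, p¹⁵ = p¹⁵, p¹⁶ = p¹⁶, p¹⁷ = p¹⁷, p¹⁸ = p¹⁸, p¹⁹ = p¹⁹, p²⁰ = p²⁰, p²¹ = p²¹, p²² = e.
The smallest positive k with pᵏ = e is 22, so |⟨p⟩| = 22.

Answer: 22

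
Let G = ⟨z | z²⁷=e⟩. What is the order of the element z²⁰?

Compute successive powers until reaching e:
  (z²⁰)¹ = z²⁰, (z²⁰)² = z¹³, (z²⁰)³ = z⁶, (z²⁰)⁴ = z²⁶, (z²⁰)⁵ = z¹⁹, (z²⁰)⁶ = z¹², (z²⁰)⁷ = z⁵, (z²⁰)⁸ = z²⁵, (z²⁰)⁹ = z¹⁸, (z²⁰)¹⁰ = z¹¹, (z²⁰)¹¹ = z⁴, (z²⁰)¹² = z²⁴, (z²⁰)¹³ = z¹⁷, (z²⁰)¹⁴ = z¹⁰, (z²⁰)¹⁵ = z³, (z²⁰)¹⁶ = z²³, (z²⁰)¹⁷ = z¹⁶, (z²⁰)¹⁸ = z⁹, (z²⁰)¹⁹ = z², (z²⁰)²⁰ = z²², (z²⁰)²¹ = z¹⁵, (z²⁰)²² = z⁸, (z²⁰)²³ = z, (z²⁰)²⁴ = z²¹, (z²⁰)²⁵ = z¹⁴, (z²⁰)²⁶ = z⁷, (z²⁰)²⁷ = e.
The smallest positive k with (z²⁰)ᵏ = e is 27.

Answer: 27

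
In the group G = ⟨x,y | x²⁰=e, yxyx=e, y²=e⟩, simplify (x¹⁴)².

Compute successive powers of (x¹⁴), reducing at each step:
  (x¹⁴)²: (x¹⁴) · x¹⁴ = x⁸

Answer: x⁸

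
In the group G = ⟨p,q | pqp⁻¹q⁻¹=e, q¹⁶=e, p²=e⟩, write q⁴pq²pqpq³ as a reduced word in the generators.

Multiply left to right, reducing at each step:
  (q⁴) · p = pq⁴
  (pq⁴) · q² = pq⁶
  (pq⁶) · p = q⁶
  (q⁶) · q = q⁷
  (q⁷) · p = pq⁷
  (pq⁷) · q³ = pq¹⁰

Answer: pq¹⁰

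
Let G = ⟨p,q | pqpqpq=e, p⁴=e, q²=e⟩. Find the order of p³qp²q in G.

Compute successive powers until reaching e:
  (p³qp²q)¹ = p³qp²q, (p³qp²q)² = e.
The smallest positive k with (p³qp²q)ᵏ = e is 2.

Answer: 2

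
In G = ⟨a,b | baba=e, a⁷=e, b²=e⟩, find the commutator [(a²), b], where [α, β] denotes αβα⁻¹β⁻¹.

[(a²), b] = (a²)·b·(a²)⁻¹·b⁻¹.
  (a²) · b = a²b
  (a²b) · (a⁵) = a⁴b
  (a⁴b) · b = a⁴

Answer: a⁴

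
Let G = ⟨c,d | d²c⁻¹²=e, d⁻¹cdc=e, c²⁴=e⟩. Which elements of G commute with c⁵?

⟨c⁵⟩ ⊆ C_G(c⁵) since powers of c⁵ commute with c⁵; so |C_G(c⁵)| ≥ |⟨c⁵⟩| = 24.
By orbit–stabilizer, |C_G(c⁵)| = |G| / |conj. class of c⁵| = 48 / 2 = 24.
The 24 elements commuting with c⁵ are {e, c, c², c³, c⁴, c⁵, c⁶, c⁷, c⁸, c⁹, c¹⁰, c¹¹, c¹², c¹³, c¹⁴, c¹⁵, c¹⁶, c¹⁷, c¹⁸, c¹⁹, c²⁰, c²¹, c²², c²³}.

Answer: {e, c, c², c³, c⁴, c⁵, c⁶, c⁷, c⁸, c⁹, c¹⁰, c¹¹, c¹², c¹³, c¹⁴, c¹⁵, c¹⁶, c¹⁷, c¹⁸, c¹⁹, c²⁰, c²¹, c²², c²³}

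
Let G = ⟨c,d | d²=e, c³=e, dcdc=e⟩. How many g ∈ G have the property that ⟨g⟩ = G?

⟨g⟩ = G would require ord(g) = |G| = 6, but the maximum element order in G is 3 < 6. So G is not cyclic and no single element generates it: the count is 0.

Answer: 0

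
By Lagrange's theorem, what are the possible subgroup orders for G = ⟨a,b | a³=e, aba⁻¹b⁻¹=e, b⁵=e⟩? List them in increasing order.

|G| = 15 = 3 · 5. By Lagrange's theorem the order of any subgroup divides 15; the divisors of 15 are 1, 3, 5, 15.

Answer: 1, 3, 5, 15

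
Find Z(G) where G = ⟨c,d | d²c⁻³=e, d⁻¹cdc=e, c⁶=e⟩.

An element z ∈ Z(G) iff z commutes with every generator.
For example c³ is central: (c³)·c = c⁴ = c·(c³); (c³)·d = d⁻¹ = d·(c³).
Whereas c ∉ Z(G) since c·d = cd ≠ c²d⁻¹ = d·c.
Checking each of the 12 elements this way gives Z(G) = {e, c³}, of order 2.

Answer: {e, c³}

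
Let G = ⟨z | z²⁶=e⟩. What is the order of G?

G is generated by a single element, so G is cyclic. The relator gives z²⁶ = e and no smaller power is forced to be e, so the 26 powers {e, z, z², z³, z⁴, z⁵, z⁶, z⁷, z⁸, z⁹, z²², z²³, z²¹, z²⁰, z²⁴, z²⁵, z¹², z¹³, z¹¹, z¹⁰, z¹⁴, z¹⁵, z¹⁶, z¹⁷, z¹⁸, z¹⁹} are distinct. Hence |G| = 26.

Answer: 26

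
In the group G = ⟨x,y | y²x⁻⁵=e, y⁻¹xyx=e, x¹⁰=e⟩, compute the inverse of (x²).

The order of (x²) is 5 (smallest k with (x²)ᵏ = e), so (x²)⁻¹ = (x²)⁴ = x⁸.
Check: (x²) · (x⁸) → (x²) · x⁸ = e, giving e as required.

Answer: x⁸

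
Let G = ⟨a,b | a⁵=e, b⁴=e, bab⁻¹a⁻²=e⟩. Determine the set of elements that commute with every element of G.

An element z ∈ Z(G) iff z commutes with every generator.
For example e is central: e·a = a = a·e; e·b = b = b·e.
Whereas a ∉ Z(G) since a·b = ab ≠ a²b = b·a.
Checking each of the 20 elements this way gives Z(G) = {e}, of order 1.

Answer: {e}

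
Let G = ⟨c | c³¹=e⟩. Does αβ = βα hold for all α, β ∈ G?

G has a single generator, so G is cyclic and hence abelian.

Answer: Yes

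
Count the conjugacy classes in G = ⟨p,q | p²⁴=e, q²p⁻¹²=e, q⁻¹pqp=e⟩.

The conjugacy classes (representative and size) are:
  [e] (size 1), [p] (size 2), [p²] (size 2), [p³] (size 2), [p⁴] (size 2), [p⁵] (size 2), [p¹⁸] (size 2), [p⁷] (size 2), [p¹⁶] (size 2), [p¹⁵] (size 2), [p¹⁴] (size 2), [p¹³] (size 2), [p¹²] (size 1), [p⁶q] (size 12), [p⁵q⁻¹] (size 12).
Class equation: 1 + 2 + 2 + 2 + 2 + 2 + 2 + 2 + 2 + 2 + 2 + 2 + 1 + 12 + 12 = 48 = |G|. So G has 15 conjugacy classes.

Answer: 15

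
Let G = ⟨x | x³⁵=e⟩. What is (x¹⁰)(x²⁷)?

Compute (x¹⁰) · (x²⁷) by multiplying left to right and reducing via the relations at each step:
  (x¹⁰) · x²⁷ = x²

Answer: x²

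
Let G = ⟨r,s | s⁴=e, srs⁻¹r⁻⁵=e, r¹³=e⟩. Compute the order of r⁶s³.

Compute successive powers until reaching e:
  (r⁶s³)¹ = r⁶s³, (r⁶s³)² = r²s², (r⁶s³)³ = r⁹s, (r⁶s³)⁴ = e.
The smallest positive k with (r⁶s³)ᵏ = e is 4.

Answer: 4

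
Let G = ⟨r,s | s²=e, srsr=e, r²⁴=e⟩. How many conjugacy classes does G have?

The conjugacy classes (representative and size) are:
  [e] (size 1), [r²³] (size 2), [r²] (size 2), [r³] (size 2), [r²⁰] (size 2), [r¹⁹] (size 2), [r⁶] (size 2), [r⁷] (size 2), [r⁸] (size 2), [r⁹] (size 2), [r¹⁴] (size 2), [r¹¹] (size 2), [r¹²] (size 1), [r⁴s] (size 12), [r⁵s] (size 12).
Class equation: 1 + 2 + 2 + 2 + 2 + 2 + 2 + 2 + 2 + 2 + 2 + 2 + 1 + 12 + 12 = 48 = |G|. So G has 15 conjugacy classes.

Answer: 15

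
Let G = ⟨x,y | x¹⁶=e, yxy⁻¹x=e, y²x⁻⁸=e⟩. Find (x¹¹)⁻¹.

The order of (x¹¹) is 16 (smallest k with (x¹¹)ᵏ = e), so (x¹¹)⁻¹ = (x¹¹)¹⁵ = x⁵.
Check: (x¹¹) · (x⁵) → (x¹¹) · x⁵ = e, giving e as required.

Answer: x⁵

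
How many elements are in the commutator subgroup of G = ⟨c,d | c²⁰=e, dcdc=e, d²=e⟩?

G' = [G, G] is generated by all commutators. The generator-pair commutators are: [c, d] = c².
The subgroup they normally generate is {e, c², c⁴, c⁶, c⁸, c¹⁰, c¹², c¹⁴, c¹⁶, c¹⁸}, of order 10.
Check: |G/G'| = 40/10 = 4 is the order of the abelianisation.

Answer: 10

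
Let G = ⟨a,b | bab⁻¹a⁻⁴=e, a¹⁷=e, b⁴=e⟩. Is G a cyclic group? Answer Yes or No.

Every cyclic group is abelian. But a·b = ab while b·a = a⁴b, so a·b ≠ b·a and G is not abelian. Hence G is not cyclic.

Answer: No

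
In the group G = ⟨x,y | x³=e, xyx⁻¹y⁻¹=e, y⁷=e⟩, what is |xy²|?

Compute successive powers until reaching e:
  (xy²)¹ = xy², (xy²)² = x²y⁴, (xy²)³ = y⁶, (xy²)⁴ = xy, (xy²)⁵ = x²y³, (xy²)⁶ = y⁵, (xy²)⁷ = x, (xy²)⁸ = x²y², (xy²)⁹ = y⁴, (xy²)¹⁰ = xy⁶, (xy²)¹¹ = x²y, (xy²)¹² = y³, (xy²)¹³ = xy⁵, (xy²)¹⁴ = x², (xy²)¹⁵ = y², (xy²)¹⁶ = xy⁴, (xy²)¹⁷ = x²y⁶, (xy²)¹⁸ = y, (xy²)¹⁹ = xy³, (xy²)²⁰ = x²y⁵, (xy²)²¹ = e.
The smallest positive k with (xy²)ᵏ = e is 21.

Answer: 21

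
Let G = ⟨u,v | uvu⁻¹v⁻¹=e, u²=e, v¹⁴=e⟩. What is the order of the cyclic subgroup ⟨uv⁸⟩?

|⟨uv⁸⟩| equals the order of uv⁸. Compute successive powers until reaching e:
  (uv⁸)¹ = uv⁸, (uv⁸)² = v², (uv⁸)³ = uv¹⁰, (uv⁸)⁴ = v⁴, (uv⁸)⁵ = uv¹², (uv⁸)⁶ = v⁶, (uv⁸)⁷ = u, (uv⁸)⁸ = v⁸, (uv⁸)⁹ = uv², (uv⁸)¹⁰ = v¹⁰, (uv⁸)¹¹ = uv⁴, (uv⁸)¹² = v¹², (uv⁸)¹³ = uv⁶, (uv⁸)¹⁴ = e.
The smallest positive k with (uv⁸)ᵏ = e is 14, so |⟨uv⁸⟩| = 14.

Answer: 14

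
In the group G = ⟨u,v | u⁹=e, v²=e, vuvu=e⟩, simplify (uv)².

Compute successive powers of (uv), reducing at each step:
  (uv)²: (uv) · u = v;   v · v = e

Answer: e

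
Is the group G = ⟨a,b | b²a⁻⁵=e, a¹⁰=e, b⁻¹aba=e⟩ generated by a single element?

Every cyclic group is abelian. But a·b = ab while b·a = a⁴b⁻¹, so a·b ≠ b·a and G is not abelian. Hence G is not cyclic.

Answer: No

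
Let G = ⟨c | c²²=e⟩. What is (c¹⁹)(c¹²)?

Compute (c¹⁹) · (c¹²) by multiplying left to right and reducing via the relations at each step:
  (c¹⁹) · c¹² = c⁹

Answer: c⁹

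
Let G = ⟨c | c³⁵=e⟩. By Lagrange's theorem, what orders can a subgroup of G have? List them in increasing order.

|G| = 35 = 5 · 7. By Lagrange's theorem the order of any subgroup divides 35; the divisors of 35 are 1, 5, 7, 35.

Answer: 1, 5, 7, 35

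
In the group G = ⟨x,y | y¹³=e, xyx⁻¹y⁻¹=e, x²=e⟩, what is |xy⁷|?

Compute successive powers until reaching e:
  (xy⁷)¹ = xy⁷, (xy⁷)² = y, (xy⁷)³ = xy⁸, (xy⁷)⁴ = y², (xy⁷)⁵ = xy⁹, (xy⁷)⁶ = y³, (xy⁷)⁷ = xy¹⁰, (xy⁷)⁸ = y⁴, (xy⁷)⁹ = xy¹¹, (xy⁷)¹⁰ = y⁵, (xy⁷)¹¹ = xy¹², (xy⁷)¹² = y⁶, (xy⁷)¹³ = x, (xy⁷)¹⁴ = y⁷, (xy⁷)¹⁵ = xy, (xy⁷)¹⁶ = y⁸, (xy⁷)¹⁷ = xy², (xy⁷)¹⁸ = y⁹, (xy⁷)¹⁹ = xy³, (xy⁷)²⁰ = y¹⁰, (xy⁷)²¹ = xy⁴, (xy⁷)²² = y¹¹, (xy⁷)²³ = xy⁵, (xy⁷)²⁴ = y¹², (xy⁷)²⁵ = xy⁶, (xy⁷)²⁶ = e.
The smallest positive k with (xy⁷)ᵏ = e is 26.

Answer: 26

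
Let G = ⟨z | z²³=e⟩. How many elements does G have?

G is generated by a single element, so G is cyclic. The relator gives z²³ = e and no smaller power is forced to be e, so the 23 powers {e, z, z², z³, z⁴, z⁵, z⁶, z⁷, z⁸, z⁹, z²², z²¹, z²⁰, z¹², z¹³, z¹¹, z¹⁰, z¹⁴, z¹⁵, z¹⁶, z¹⁷, z¹⁸, z¹⁹} are distinct. Hence |G| = 23.

Answer: 23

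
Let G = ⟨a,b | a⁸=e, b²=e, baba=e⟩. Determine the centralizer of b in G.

⟨b⟩ ⊆ C_G(b) since powers of b commute with b; so |C_G(b)| ≥ |⟨b⟩| = 2.
By orbit–stabilizer, |C_G(b)| = |G| / |conj. class of b| = 16 / 4 = 4.
The 4 elements commuting with b are {e, a⁴, b, a⁴b}.

Answer: {e, a⁴, b, a⁴b}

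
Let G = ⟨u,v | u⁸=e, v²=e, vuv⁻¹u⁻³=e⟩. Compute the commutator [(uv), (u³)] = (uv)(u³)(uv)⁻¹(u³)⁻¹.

[(uv), (u³)] = (uv)·(u³)·(uv)⁻¹·(u³)⁻¹.
  (uv) · (u³) = u²v
  (u²v) · (u⁵v) = u
  u · (u⁵) = u⁶

Answer: u⁶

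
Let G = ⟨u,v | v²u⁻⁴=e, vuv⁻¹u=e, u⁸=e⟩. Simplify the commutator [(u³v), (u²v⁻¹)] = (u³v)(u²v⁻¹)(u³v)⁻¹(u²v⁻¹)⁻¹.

[(u³v), (u²v⁻¹)] = (u³v)·(u²v⁻¹)·(u³v)⁻¹·(u²v⁻¹)⁻¹.
  (u³v) · (u²v⁻¹) = u
  u · (u³v⁻¹) = v
  v · (u²v) = u²

Answer: u²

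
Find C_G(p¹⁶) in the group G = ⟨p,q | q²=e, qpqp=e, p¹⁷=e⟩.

⟨p¹⁶⟩ ⊆ C_G(p¹⁶) since powers of p¹⁶ commute with p¹⁶; so |C_G(p¹⁶)| ≥ |⟨p¹⁶⟩| = 17.
By orbit–stabilizer, |C_G(p¹⁶)| = |G| / |conj. class of p¹⁶| = 34 / 2 = 17.
The 17 elements commuting with p¹⁶ are {e, p, p², p³, p⁴, p⁵, p⁶, p⁷, p⁸, p⁹, p¹⁰, p¹¹, p¹², p¹³, p¹⁴, p¹⁵, p¹⁶}.

Answer: {e, p, p², p³, p⁴, p⁵, p⁶, p⁷, p⁸, p⁹, p¹⁰, p¹¹, p¹², p¹³, p¹⁴, p¹⁵, p¹⁶}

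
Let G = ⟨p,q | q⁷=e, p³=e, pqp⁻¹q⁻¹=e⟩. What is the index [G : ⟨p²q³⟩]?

First find ord(p²q³) by computing successive powers:
  (p²q³)¹ = p²q³, (p²q³)² = pq⁶, (p²q³)³ = q², (p²q³)⁴ = p²q⁵, (p²q³)⁵ = pq, (p²q³)⁶ = q⁴, (p²q³)⁷ = p², (p²q³)⁸ = pq³, (p²q³)⁹ = q⁶, (p²q³)¹⁰ = p²q², (p²q³)¹¹ = pq⁵, (p²q³)¹² = q, (p²q³)¹³ = p²q⁴, (p²q³)¹⁴ = p, (p²q³)¹⁵ = q³, (p²q³)¹⁶ = p²q⁶, (p²q³)¹⁷ = pq², (p²q³)¹⁸ = q⁵, (p²q³)¹⁹ = p²q, (p²q³)²⁰ = pq⁴, (p²q³)²¹ = e.
So |⟨p²q³⟩| = ord(p²q³) = 21. With |G| = 21, by Lagrange [G : ⟨p²q³⟩] = 21/21 = 1.

Answer: 1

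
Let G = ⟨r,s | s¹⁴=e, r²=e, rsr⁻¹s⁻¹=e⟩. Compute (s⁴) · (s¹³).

Compute (s⁴) · (s¹³) by multiplying left to right and reducing via the relations at each step:
  (s⁴) · s¹³ = s³

Answer: s³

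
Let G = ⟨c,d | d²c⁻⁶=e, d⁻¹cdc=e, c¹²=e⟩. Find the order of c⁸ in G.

Compute successive powers until reaching e:
  (c⁸)¹ = c⁸, (c⁸)² = c⁴, (c⁸)³ = e.
The smallest positive k with (c⁸)ᵏ = e is 3.

Answer: 3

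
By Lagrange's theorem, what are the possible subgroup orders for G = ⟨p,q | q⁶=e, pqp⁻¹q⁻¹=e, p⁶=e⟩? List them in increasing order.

|G| = 36 = 2² · 3². By Lagrange's theorem the order of any subgroup divides 36; the divisors of 36 are 1, 2, 3, 4, 6, 9, 12, 18, 36.

Answer: 1, 2, 3, 4, 6, 9, 12, 18, 36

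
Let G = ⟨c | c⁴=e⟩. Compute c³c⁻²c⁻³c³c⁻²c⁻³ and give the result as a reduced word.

Multiply left to right, reducing at each step:
  (c³) · c⁻² = c
  c · c⁻³ = c²
  (c²) · c³ = c
  c · c⁻² = c³
  (c³) · c⁻³ = e

Answer: e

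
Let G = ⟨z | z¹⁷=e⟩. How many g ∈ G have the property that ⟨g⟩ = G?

G is cyclic of order 17. An element generates G iff its order is 17, and a cyclic group of order 17 has exactly φ(17) = 16 such elements.

Answer: 16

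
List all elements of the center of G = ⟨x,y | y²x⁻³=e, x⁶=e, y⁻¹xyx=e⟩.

An element z ∈ Z(G) iff z commutes with every generator.
For example x³ is central: (x³)·x = x⁴ = x·(x³); (x³)·y = y⁻¹ = y·(x³).
Whereas x ∉ Z(G) since x·y = xy ≠ x²y⁻¹ = y·x.
Checking each of the 12 elements this way gives Z(G) = {e, x³}, of order 2.

Answer: {e, x³}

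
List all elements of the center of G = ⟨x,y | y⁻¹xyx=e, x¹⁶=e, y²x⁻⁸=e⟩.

An element z ∈ Z(G) iff z commutes with every generator.
For example x⁸ is central: (x⁸)·x = x⁹ = x·(x⁸); (x⁸)·y = y⁻¹ = y·(x⁸).
Whereas x ∉ Z(G) since x·y = xy ≠ x⁷y⁻¹ = y·x.
Checking each of the 32 elements this way gives Z(G) = {e, x⁸}, of order 2.

Answer: {e, x⁸}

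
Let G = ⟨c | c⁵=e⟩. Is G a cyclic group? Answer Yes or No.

|G| = 5. The element c has order 5 (its powers give 5 distinct elements), so ⟨c⟩ = G and G is cyclic.

Answer: Yes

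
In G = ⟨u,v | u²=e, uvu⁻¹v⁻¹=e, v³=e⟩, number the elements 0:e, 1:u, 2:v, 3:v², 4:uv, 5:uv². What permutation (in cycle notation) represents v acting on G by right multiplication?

(0 2 3)(1 4 5)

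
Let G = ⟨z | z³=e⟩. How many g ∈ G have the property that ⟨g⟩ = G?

G is cyclic of order 3. An element generates G iff its order is 3, and a cyclic group of order 3 has exactly φ(3) = 2 such elements.

Answer: 2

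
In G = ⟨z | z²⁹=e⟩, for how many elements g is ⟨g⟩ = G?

G is cyclic of order 29. An element generates G iff its order is 29, and a cyclic group of order 29 has exactly φ(29) = 28 such elements.

Answer: 28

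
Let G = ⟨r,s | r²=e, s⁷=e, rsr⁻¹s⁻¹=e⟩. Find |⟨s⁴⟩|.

|⟨s⁴⟩| equals the order of s⁴. Compute successive powers until reaching e:
  (s⁴)¹ = s⁴, (s⁴)² = s, (s⁴)³ = s⁵, (s⁴)⁴ = s², (s⁴)⁵ = s⁶, (s⁴)⁶ = s³, (s⁴)⁷ = e.
The smallest positive k with (s⁴)ᵏ = e is 7, so |⟨s⁴⟩| = 7.

Answer: 7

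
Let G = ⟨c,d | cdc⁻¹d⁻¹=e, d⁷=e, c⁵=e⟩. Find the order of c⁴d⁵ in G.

Compute successive powers until reaching e:
  (c⁴d⁵)¹ = c⁴d⁵, (c⁴d⁵)² = c³d³, (c⁴d⁵)³ = c²d, (c⁴d⁵)⁴ = cd⁶, (c⁴d⁵)⁵ = d⁴, (c⁴d⁵)⁶ = c⁴d², (c⁴d⁵)⁷ = c³, (c⁴d⁵)⁸ = c²d⁵, (c⁴d⁵)⁹ = cd³, (c⁴d⁵)¹⁰ = d, (c⁴d⁵)¹¹ = c⁴d⁶, (c⁴d⁵)¹² = c³d⁴, (c⁴d⁵)¹³ = c²d², (c⁴d⁵)¹⁴ = c, (c⁴d⁵)¹⁵ = d⁵, (c⁴d⁵)¹⁶ = c⁴d³, (c⁴d⁵)¹⁷ = c³d, (c⁴d⁵)¹⁸ = c²d⁶, (c⁴d⁵)¹⁹ = cd⁴, (c⁴d⁵)²⁰ = d², (c⁴d⁵)²¹ = c⁴, (c⁴d⁵)²² = c³d⁵, (c⁴d⁵)²³ = c²d³, (c⁴d⁵)²⁴ = cd, (c⁴d⁵)²⁵ = d⁶, (c⁴d⁵)²⁶ = c⁴d⁴, (c⁴d⁵)²⁷ = c³d², (c⁴d⁵)²⁸ = c², (c⁴d⁵)²⁹ = cd⁵, (c⁴d⁵)³⁰ = d³, (c⁴d⁵)³¹ = c⁴d, (c⁴d⁵)³² = c³d⁶, (c⁴d⁵)³³ = c²d⁴, (c⁴d⁵)³⁴ = cd², (c⁴d⁵)³⁵ = e.
The smallest positive k with (c⁴d⁵)ᵏ = e is 35.

Answer: 35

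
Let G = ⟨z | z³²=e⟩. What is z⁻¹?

The order of z is 32 (smallest k with zᵏ = e), so z⁻¹ = z³¹ = z³¹.
Check: z · (z³¹) → z · z³¹ = e, giving e as required.

Answer: z³¹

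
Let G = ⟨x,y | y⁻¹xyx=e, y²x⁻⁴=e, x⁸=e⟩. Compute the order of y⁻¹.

Compute successive powers until reaching e:
  (y⁻¹)¹ = y⁻¹, (y⁻¹)² = x⁴, (y⁻¹)³ = y, (y⁻¹)⁴ = e.
The smallest positive k with (y⁻¹)ᵏ = e is 4.

Answer: 4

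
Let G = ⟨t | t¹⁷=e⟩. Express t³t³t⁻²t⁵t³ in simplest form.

Multiply left to right, reducing at each step:
  (t³) · t³ = t⁶
  (t⁶) · t⁻² = t⁴
  (t⁴) · t⁵ = t⁹
  (t⁹) · t³ = t¹²

Answer: t¹²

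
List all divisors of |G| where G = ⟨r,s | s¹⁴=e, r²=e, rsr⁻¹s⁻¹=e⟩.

|G| = 28 = 2² · 7. By Lagrange's theorem the order of any subgroup divides 28; the divisors of 28 are 1, 2, 4, 7, 14, 28.

Answer: 1, 2, 4, 7, 14, 28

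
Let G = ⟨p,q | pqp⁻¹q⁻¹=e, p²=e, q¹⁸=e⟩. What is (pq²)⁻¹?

The order of (pq²) is 18 (smallest k with (pq²)ᵏ = e), so (pq²)⁻¹ = (pq²)¹⁷ = pq¹⁶.
Check: (pq²) · (pq¹⁶) → (pq²) · p = q²;   (q²) · q¹⁶ = e, giving e as required.

Answer: pq¹⁶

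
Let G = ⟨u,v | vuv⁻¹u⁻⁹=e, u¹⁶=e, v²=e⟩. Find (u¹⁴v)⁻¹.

The order of (u¹⁴v) is 8 (smallest k with (u¹⁴v)ᵏ = e), so (u¹⁴v)⁻¹ = (u¹⁴v)⁷ = u²v.
Check: (u¹⁴v) · (u²v) → (u¹⁴v) · u² = v;   v · v = e, giving e as required.

Answer: u²v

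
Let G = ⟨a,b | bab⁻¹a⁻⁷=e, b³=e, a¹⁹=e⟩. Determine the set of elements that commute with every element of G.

An element z ∈ Z(G) iff z commutes with every generator.
For example e is central: e·a = a = a·e; e·b = b = b·e.
Whereas a ∉ Z(G) since a·b = ab ≠ a⁷b = b·a.
Checking each of the 57 elements this way gives Z(G) = {e}, of order 1.

Answer: {e}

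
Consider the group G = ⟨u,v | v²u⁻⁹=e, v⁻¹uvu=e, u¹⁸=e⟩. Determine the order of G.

Enumerate words in the generators, reducing via the relations: the distinct elements are
  {e, u, v, uv, u², u³, u⁴, u⁵, u⁶, u⁷, u⁸, u⁹, u²v, u³v, u¹², u¹³, u¹¹, u¹⁰, u¹⁴, u¹⁵, u¹⁶, u¹⁷, u⁴v, u⁵v, u⁶v, u⁷v, u⁸v, v⁻¹, uv⁻¹, u²v⁻¹, u³v⁻¹, u⁴v⁻¹, u⁵v⁻¹, u⁶v⁻¹, u⁷v⁻¹, u⁸v⁻¹}.
No further products give new elements, so |G| = 36.

Answer: 36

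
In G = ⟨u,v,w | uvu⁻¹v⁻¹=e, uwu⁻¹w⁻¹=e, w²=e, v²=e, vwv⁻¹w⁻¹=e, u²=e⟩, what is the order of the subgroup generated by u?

|⟨u⟩| equals the order of u. Compute successive powers until reaching e:
  u¹ = u, u² = e.
The smallest positive k with uᵏ = e is 2, so |⟨u⟩| = 2.

Answer: 2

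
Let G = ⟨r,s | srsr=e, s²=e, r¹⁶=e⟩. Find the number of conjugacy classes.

The conjugacy classes (representative and size) are:
  [e] (size 1), [r¹⁵] (size 2), [r²] (size 2), [r³] (size 2), [r¹²] (size 2), [r⁵] (size 2), [r⁶] (size 2), [r⁷] (size 2), [r⁸] (size 1), [r²s] (size 8), [r¹⁵s] (size 8).
Class equation: 1 + 2 + 2 + 2 + 2 + 2 + 2 + 2 + 1 + 8 + 8 = 32 = |G|. So G has 11 conjugacy classes.

Answer: 11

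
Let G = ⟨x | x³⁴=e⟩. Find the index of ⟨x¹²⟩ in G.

First find ord(x¹²) by computing successive powers:
  (x¹²)¹ = x¹², (x¹²)² = x²⁴, (x¹²)³ = x², (x¹²)⁴ = x¹⁴, (x¹²)⁵ = x²⁶, (x¹²)⁶ = x⁴, (x¹²)⁷ = x¹⁶, (x¹²)⁸ = x²⁸, (x¹²)⁹ = x⁶, (x¹²)¹⁰ = x¹⁸, (x¹²)¹¹ = x³⁰, (x¹²)¹² = x⁸, (x¹²)¹³ = x²⁰, (x¹²)¹⁴ = x³², (x¹²)¹⁵ = x¹⁰, (x¹²)¹⁶ = x²², (x¹²)¹⁷ = e.
So |⟨x¹²⟩| = ord(x¹²) = 17. With |G| = 34, by Lagrange [G : ⟨x¹²⟩] = 34/17 = 2.

Answer: 2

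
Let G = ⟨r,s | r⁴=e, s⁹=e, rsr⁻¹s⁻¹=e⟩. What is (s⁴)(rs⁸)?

Compute (s⁴) · (rs⁸) by multiplying left to right and reducing via the relations at each step:
  (s⁴) · r = rs⁴
  (rs⁴) · s⁸ = rs³

Answer: rs³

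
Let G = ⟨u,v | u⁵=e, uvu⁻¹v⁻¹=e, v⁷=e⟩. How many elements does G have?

Enumerate words in the generators, reducing via the relations: the distinct elements are
  {e, u, v, uv, u², u³, u⁴, v², v³, v⁴, v⁵, v⁶, uv², uv³, uv⁴, uv⁵, uv⁶, u²v, u³v, u⁴v, u²v², u²v³, u²v⁴, u²v⁵, u²v⁶, u³v², u³v³, u³v⁴, u³v⁵, u³v⁶, u⁴v², u⁴v³, u⁴v⁴, u⁴v⁵, u⁴v⁶}.
No further products give new elements, so |G| = 35.

Answer: 35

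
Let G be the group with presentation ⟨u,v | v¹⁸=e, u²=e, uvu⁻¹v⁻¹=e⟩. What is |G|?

Enumerate words in the generators, reducing via the relations: the distinct elements are
  {e, u, v, uv, v², v³, v⁴, v⁵, v⁶, v⁷, v⁸, v⁹, uv², uv³, uv⁴, uv⁵, uv⁶, uv⁷, uv⁸, uv⁹, v¹², v¹³, v¹¹, v¹⁰, v¹⁴, v¹⁵, v¹⁶, v¹⁷, uv¹², uv¹³, uv¹¹, uv¹⁰, uv¹⁴, uv¹⁵, uv¹⁶, uv¹⁷}.
No further products give new elements, so |G| = 36.

Answer: 36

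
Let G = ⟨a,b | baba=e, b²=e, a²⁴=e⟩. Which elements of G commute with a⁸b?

⟨a⁸b⟩ ⊆ C_G(a⁸b) since powers of a⁸b commute with a⁸b; so |C_G(a⁸b)| ≥ |⟨a⁸b⟩| = 2.
By orbit–stabilizer, |C_G(a⁸b)| = |G| / |conj. class of a⁸b| = 48 / 12 = 4.
The 4 elements commuting with a⁸b are {e, a¹², a⁸b, a²⁰b}.

Answer: {e, a¹², a⁸b, a²⁰b}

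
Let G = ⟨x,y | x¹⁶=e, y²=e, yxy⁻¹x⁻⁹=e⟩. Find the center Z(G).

An element z ∈ Z(G) iff z commutes with every generator.
For example x² is central: (x²)·x = x³ = x·(x²); (x²)·y = x²y = y·(x²).
Whereas x ∉ Z(G) since x·y = xy ≠ x⁹y = y·x.
Checking each of the 32 elements this way gives Z(G) = {e, x², x⁴, x⁶, x⁸, x¹⁰, x¹², x¹⁴}, of order 8.

Answer: {e, x², x⁴, x⁶, x⁸, x¹⁰, x¹², x¹⁴}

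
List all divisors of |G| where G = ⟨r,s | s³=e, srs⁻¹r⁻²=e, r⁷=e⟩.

|G| = 21 = 3 · 7. By Lagrange's theorem the order of any subgroup divides 21; the divisors of 21 are 1, 3, 7, 21.

Answer: 1, 3, 7, 21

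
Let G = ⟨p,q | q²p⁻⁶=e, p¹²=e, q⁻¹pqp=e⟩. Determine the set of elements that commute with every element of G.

An element z ∈ Z(G) iff z commutes with every generator.
For example p⁶ is central: (p⁶)·p = p⁷ = p·(p⁶); (p⁶)·q = q⁻¹ = q·(p⁶).
Whereas p ∉ Z(G) since p·q = pq ≠ p⁵q⁻¹ = q·p.
Checking each of the 24 elements this way gives Z(G) = {e, p⁶}, of order 2.

Answer: {e, p⁶}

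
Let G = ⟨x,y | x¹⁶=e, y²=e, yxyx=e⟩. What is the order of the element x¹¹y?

Compute successive powers until reaching e:
  (x¹¹y)¹ = x¹¹y, (x¹¹y)² = e.
The smallest positive k with (x¹¹y)ᵏ = e is 2.

Answer: 2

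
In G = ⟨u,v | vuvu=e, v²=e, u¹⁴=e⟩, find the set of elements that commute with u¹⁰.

⟨u¹⁰⟩ ⊆ C_G(u¹⁰) since powers of u¹⁰ commute with u¹⁰; so |C_G(u¹⁰)| ≥ |⟨u¹⁰⟩| = 7.
By orbit–stabilizer, |C_G(u¹⁰)| = |G| / |conj. class of u¹⁰| = 28 / 2 = 14.
The 14 elements commuting with u¹⁰ are {e, u, u², u³, u⁴, u⁵, u⁶, u⁷, u⁸, u⁹, u¹⁰, u¹¹, u¹², u¹³}.

Answer: {e, u, u², u³, u⁴, u⁵, u⁶, u⁷, u⁸, u⁹, u¹⁰, u¹¹, u¹², u¹³}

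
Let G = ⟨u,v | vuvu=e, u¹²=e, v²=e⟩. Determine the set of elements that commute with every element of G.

An element z ∈ Z(G) iff z commutes with every generator.
For example u⁶ is central: (u⁶)·u = u⁷ = u·(u⁶); (u⁶)·v = u⁶v = v·(u⁶).
Whereas u ∉ Z(G) since u·v = uv ≠ u¹¹v = v·u.
Checking each of the 24 elements this way gives Z(G) = {e, u⁶}, of order 2.

Answer: {e, u⁶}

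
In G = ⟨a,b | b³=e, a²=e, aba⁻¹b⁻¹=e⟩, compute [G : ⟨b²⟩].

First find ord(b²) by computing successive powers:
  (b²)¹ = b², (b²)² = b, (b²)³ = e.
So |⟨b²⟩| = ord(b²) = 3. With |G| = 6, by Lagrange [G : ⟨b²⟩] = 6/3 = 2.

Answer: 2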